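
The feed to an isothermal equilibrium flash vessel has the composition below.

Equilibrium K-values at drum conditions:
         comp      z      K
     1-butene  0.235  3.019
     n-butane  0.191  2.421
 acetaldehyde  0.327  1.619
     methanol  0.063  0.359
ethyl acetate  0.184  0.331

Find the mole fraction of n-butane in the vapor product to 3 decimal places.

Material balance + equilibrium reduce to Σ zᵢ(Kᵢ−1)/(1+β(Kᵢ−1)) = 0.
Feasibility: ΣzᵢKᵢ = 1.785, Σzᵢ/Kᵢ = 1.090 — both > 1, two phases present.
Newton iteration, β⁰ = 0.66:
  β = 0.660: g = 0.1968, g' = -0.684 → β = 0.948
  β = 0.948: g = -0.0332, g' = -1.016 → β = 0.915
  β = 0.915: g = -0.0013, g' = -0.941 → β = 0.914
Converged at β = 0.914.
Compositions from xᵢ = zᵢ/(1+β(Kᵢ−1)), yᵢ = Kᵢxᵢ:
  1-butene: x = 0.083, y = 0.249
  n-butane: x = 0.083, y = 0.201
  acetaldehyde: x = 0.209, y = 0.338
  methanol: x = 0.152, y = 0.055
  ethyl acetate: x = 0.473, y = 0.157

y_n-butane = 0.201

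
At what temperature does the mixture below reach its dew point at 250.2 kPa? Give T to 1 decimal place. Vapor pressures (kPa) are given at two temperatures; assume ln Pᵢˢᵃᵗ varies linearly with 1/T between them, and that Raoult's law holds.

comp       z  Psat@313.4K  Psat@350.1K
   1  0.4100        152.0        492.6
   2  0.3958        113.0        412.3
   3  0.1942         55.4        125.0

Dew-point temperature: Σzᵢ·P/Pᵢˢᵃᵗ(T) = 1. Interpolate ln Pᵢˢᵃᵗ = aᵢ + bᵢ/T.
  T = 313.4 K: ΣzᵢP/Pᵢˢᵃᵗ = 2.4283
  T = 350.1 K: ΣzᵢP/Pᵢˢᵃᵗ = 0.8371
  T = 331.8 K: ΣzᵢP/Pᵢˢᵃᵗ = 1.3745
  T = 341.0 K: ΣzᵢP/Pᵢˢᵃᵗ = 1.0627
  T = 345.6 K: ΣzᵢP/Pᵢˢᵃᵗ = 0.9402
  T = 343.3 K: ΣzᵢP/Pᵢˢᵃᵗ = 0.9991
Interpolating between 341.0 K and 343.3 K gives T ≈ 343.3 K.

T = 343.3 K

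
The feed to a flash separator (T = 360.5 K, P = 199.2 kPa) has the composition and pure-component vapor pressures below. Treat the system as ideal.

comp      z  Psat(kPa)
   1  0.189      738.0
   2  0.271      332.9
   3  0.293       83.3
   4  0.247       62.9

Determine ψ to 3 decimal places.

ψ = 0.317

Raoult's law: Kᵢ = Pᵢˢᵃᵗ/P = Pᵢˢᵃᵗ/199.2.
  K_1 = 738.0/199.2 = 3.70482, K_2 = 332.9/199.2 = 1.67118, K_3 = 83.3/199.2 = 0.41817, K_4 = 62.9/199.2 = 0.31576
Let ψ = V/F and solve Σ zᵢ(Kᵢ−1)/(1+ψ(Kᵢ−1)) = 0.
g(0) = ΣzᵢKᵢ − 1 = 0.354 and g(1) = 1 − Σzᵢ/Kᵢ = -0.696, so a root lies in (0, 1).
Newton–Raphson from ψ = 0.37:
  ψ = 0.370: g = -0.0423, g' = -0.792 → ψ = 0.317
Converged at ψ = 0.317.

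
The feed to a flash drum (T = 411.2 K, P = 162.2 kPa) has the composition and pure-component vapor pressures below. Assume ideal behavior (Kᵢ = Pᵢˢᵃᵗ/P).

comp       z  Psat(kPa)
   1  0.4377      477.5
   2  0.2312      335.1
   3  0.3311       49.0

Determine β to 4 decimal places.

β = 0.7484

Raoult's law: Kᵢ = Pᵢˢᵃᵗ/P = Pᵢˢᵃᵗ/162.2.
  K_1 = 477.5/162.2 = 2.943896, K_2 = 335.1/162.2 = 2.065968, K_3 = 49.0/162.2 = 0.302096
Rachford–Rice: g(β) = Σ zᵢ(Kᵢ−1)/(1+β(Kᵢ−1)) = 0.
Check two-phase: ΣzᵢKᵢ = 1.8662 > 1 and Σzᵢ/Kᵢ = 1.3566 > 1, so g(0) = 0.8662 > 0 and g(1) = -0.3566 < 0.
Newton iteration, β⁰ = 0.31:
  β = 0.3100: g = 0.42128, g' = -1.0550 → β = 0.7093
  β = 0.7093: g = 0.04040, g' = -1.0099 → β = 0.7493
  β = 0.7493: g = -0.00103, g' = -1.0639 → β = 0.7484
Converged at β = 0.7484.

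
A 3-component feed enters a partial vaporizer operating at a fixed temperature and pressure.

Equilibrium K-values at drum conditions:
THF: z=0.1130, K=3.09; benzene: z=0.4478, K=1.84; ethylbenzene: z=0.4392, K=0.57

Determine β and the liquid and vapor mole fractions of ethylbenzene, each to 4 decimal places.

Rachford–Rice: g(β) = Σ zᵢ(Kᵢ−1)/(1+β(Kᵢ−1)) = 0.
Feasibility: ΣzᵢKᵢ = 1.4235, Σzᵢ/Kᵢ = 1.0505 — both > 1, two phases present.
Newton–Raphson from β = 0.48:
  β = 0.4800: g = 0.14799, g' = -0.4124 → β = 0.8388
  β = 0.8388: g = 0.01104, g' = -0.3726 → β = 0.8685
  β = 0.8685: g = -0.00003, g' = -0.3748 → β = 0.8684
Converged at β = 0.8684.
Compositions from xᵢ = zᵢ/(1+β(Kᵢ−1)), yᵢ = Kᵢxᵢ:
  THF: x = 0.0401, y = 0.1240
  benzene: x = 0.2589, y = 0.4764
  ethylbenzene: x = 0.7009, y = 0.3995

β = 0.8684, x_ethylbenzene = 0.7009, y_ethylbenzene = 0.3995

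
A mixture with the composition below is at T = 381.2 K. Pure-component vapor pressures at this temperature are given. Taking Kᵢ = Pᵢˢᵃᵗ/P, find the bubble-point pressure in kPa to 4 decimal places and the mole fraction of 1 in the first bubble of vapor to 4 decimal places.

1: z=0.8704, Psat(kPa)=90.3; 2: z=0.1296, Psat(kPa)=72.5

Pbub = 87.9931 kPa, y_1 = 0.8932

At the bubble point ψ → 0, so ΣzᵢKᵢ = 1 with Kᵢ = Pᵢˢᵃᵗ/P ⇒ P = ΣzᵢPᵢˢᵃᵗ.
P = 0.8704·90.3 + 0.1296·72.5 = 87.9931 kPa
yᵢ = zᵢPᵢˢᵃᵗ/P ⇒ y_1 = 0.8704·90.3/87.9931 = 0.8932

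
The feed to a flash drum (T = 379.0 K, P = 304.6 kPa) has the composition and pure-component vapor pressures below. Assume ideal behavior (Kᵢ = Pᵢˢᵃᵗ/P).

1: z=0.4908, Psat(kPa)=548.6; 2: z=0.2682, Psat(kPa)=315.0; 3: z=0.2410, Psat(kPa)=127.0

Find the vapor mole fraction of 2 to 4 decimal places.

Raoult's law: Kᵢ = Pᵢˢᵃᵗ/P = Pᵢˢᵃᵗ/304.6.
  K_1 = 548.6/304.6 = 1.801051, K_2 = 315.0/304.6 = 1.034143, K_3 = 127.0/304.6 = 0.416940
Material balance + equilibrium reduce to Σ zᵢ(Kᵢ−1)/(1+β(Kᵢ−1)) = 0.
Feasibility: ΣzᵢKᵢ = 1.2618, Σzᵢ/Kᵢ = 1.1099 — both > 1, two phases present.
Newton–Raphson from β = 0.5:
  β = 0.5000: g = 0.09138, g' = -0.3241 → β = 0.7820
  β = 0.7820: g = -0.00762, g' = -0.3961 → β = 0.7627
  β = 0.7627: g = -0.00009, g' = -0.3874 → β = 0.7625
Converged at β = 0.7625.
Compositions from xᵢ = zᵢ/(1+β(Kᵢ−1)), yᵢ = Kᵢxᵢ:
  1: x = 0.3047, y = 0.5488
  2: x = 0.2614, y = 0.2703
  3: x = 0.4339, y = 0.1809

y_2 = 0.2703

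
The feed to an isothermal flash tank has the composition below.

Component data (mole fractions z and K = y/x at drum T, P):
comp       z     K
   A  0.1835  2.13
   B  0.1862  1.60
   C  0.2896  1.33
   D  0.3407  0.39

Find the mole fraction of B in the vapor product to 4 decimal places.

Iterate (Newton) starting at ψ = 0.36:
  ψ = 0.3600: g = 0.05838, g' = -0.3971 → ψ = 0.5070
  ψ = 0.5070: g = -0.00153, g' = -0.4230 → ψ = 0.5034
Converged at ψ = 0.5034.
Compositions from xᵢ = zᵢ/(1+ψ(Kᵢ−1)), yᵢ = Kᵢxᵢ:
  A: x = 0.1170, y = 0.2491
  B: x = 0.1430, y = 0.2288
  C: x = 0.2483, y = 0.3303
  D: x = 0.4917, y = 0.1918

y_B = 0.2288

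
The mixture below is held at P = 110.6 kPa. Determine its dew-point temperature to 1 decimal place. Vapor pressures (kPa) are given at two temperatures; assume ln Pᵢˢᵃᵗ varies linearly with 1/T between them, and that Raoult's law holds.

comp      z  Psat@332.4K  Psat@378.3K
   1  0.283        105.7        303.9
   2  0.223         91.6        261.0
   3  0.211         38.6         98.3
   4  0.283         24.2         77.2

T = 370.0 K

Dew-point temperature: Σzᵢ·P/Pᵢˢᵃᵗ(T) = 1. Interpolate ln Pᵢˢᵃᵗ = aᵢ + bᵢ/T.
  T = 332.4 K: ΣzᵢP/Pᵢˢᵃᵗ = 2.4633
  T = 378.3 K: ΣzᵢP/Pᵢˢᵃᵗ = 0.8403
  T = 355.4 K: ΣzᵢP/Pᵢˢᵃᵗ = 1.3865
  T = 366.9 K: ΣzᵢP/Pᵢˢᵃᵗ = 1.0696
  T = 372.6 K: ΣzᵢP/Pᵢˢᵃᵗ = 0.9462
  T = 369.8 K: ΣzᵢP/Pᵢˢᵃᵗ = 1.0044
Interpolating between 369.8 K and 372.6 K gives T ≈ 370.0 K.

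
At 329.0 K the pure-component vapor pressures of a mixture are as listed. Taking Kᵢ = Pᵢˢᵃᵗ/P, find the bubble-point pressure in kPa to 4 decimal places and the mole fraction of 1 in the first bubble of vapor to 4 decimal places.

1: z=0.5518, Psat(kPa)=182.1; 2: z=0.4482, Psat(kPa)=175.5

At the bubble point ψ → 0, so ΣzᵢKᵢ = 1 with Kᵢ = Pᵢˢᵃᵗ/P ⇒ P = ΣzᵢPᵢˢᵃᵗ.
P = 0.5518·182.1 + 0.4482·175.5 = 179.1419 kPa
yᵢ = zᵢPᵢˢᵃᵗ/P ⇒ y_1 = 0.5518·182.1/179.1419 = 0.5609

Pbub = 179.1419 kPa, y_1 = 0.5609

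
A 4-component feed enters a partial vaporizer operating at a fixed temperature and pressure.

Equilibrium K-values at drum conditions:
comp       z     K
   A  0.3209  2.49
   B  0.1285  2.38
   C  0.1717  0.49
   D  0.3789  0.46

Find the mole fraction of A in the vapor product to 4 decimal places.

y_A = 0.4703

Material balance + equilibrium reduce to Σ zᵢ(Kᵢ−1)/(1+ψ(Kᵢ−1)) = 0.
g(0) = ΣzᵢKᵢ − 1 = 0.3633 and g(1) = 1 − Σzᵢ/Kᵢ = -0.3570, so a root lies in (0, 1).
Newton iteration, ψ⁰ = 0.63:
  ψ = 0.6300: g = -0.09764, g' = -0.6103 → ψ = 0.4700
  ψ = 0.4700: g = -0.00061, g' = -0.6121 → ψ = 0.4690
Converged at ψ = 0.4690.
Compositions from xᵢ = zᵢ/(1+ψ(Kᵢ−1)), yᵢ = Kᵢxᵢ:
  A: x = 0.1889, y = 0.4703
  B: x = 0.0780, y = 0.1857
  C: x = 0.2257, y = 0.1106
  D: x = 0.5074, y = 0.2334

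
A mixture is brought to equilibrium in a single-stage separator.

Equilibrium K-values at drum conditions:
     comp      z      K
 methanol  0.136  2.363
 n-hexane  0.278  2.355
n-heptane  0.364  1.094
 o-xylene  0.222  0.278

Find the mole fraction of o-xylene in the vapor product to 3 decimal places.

Rachford–Rice: g(ψ) = Σ zᵢ(Kᵢ−1)/(1+ψ(Kᵢ−1)) = 0.
Feasibility: ΣzᵢKᵢ = 1.436, Σzᵢ/Kᵢ = 1.307 — both > 1, two phases present.
Newton–Raphson from ψ = 0.5:
  ψ = 0.500: g = 0.1166, g' = -0.557 → ψ = 0.709
  ψ = 0.709: g = -0.0102, g' = -0.687 → ψ = 0.695
  ψ = 0.695: g = -0.0001, g' = -0.671 → ψ = 0.694
Converged at ψ = 0.694.
Compositions from xᵢ = zᵢ/(1+ψ(Kᵢ−1)), yᵢ = Kᵢxᵢ:
  methanol: x = 0.070, y = 0.165
  n-hexane: x = 0.143, y = 0.337
  n-heptane: x = 0.342, y = 0.374
  o-xylene: x = 0.445, y = 0.124

y_o-xylene = 0.124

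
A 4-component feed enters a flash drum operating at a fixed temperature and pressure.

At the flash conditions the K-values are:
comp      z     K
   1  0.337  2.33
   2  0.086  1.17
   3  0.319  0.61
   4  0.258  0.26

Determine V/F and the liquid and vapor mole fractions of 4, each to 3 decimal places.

V/F = 0.215, x_4 = 0.307, y_4 = 0.080

Iterate (Newton) starting at V/F = 0.58:
  V/F = 0.580: g = -0.2289, g' = -0.707 → V/F = 0.256
  V/F = 0.256: g = -0.0254, g' = -0.609 → V/F = 0.214
  V/F = 0.214: g = 0.0002, g' = -0.621 → V/F = 0.215
Converged at V/F = 0.215.
Compositions from xᵢ = zᵢ/(1+V/F(Kᵢ−1)), yᵢ = Kᵢxᵢ:
  1: x = 0.262, y = 0.611
  2: x = 0.083, y = 0.097
  3: x = 0.348, y = 0.212
  4: x = 0.307, y = 0.080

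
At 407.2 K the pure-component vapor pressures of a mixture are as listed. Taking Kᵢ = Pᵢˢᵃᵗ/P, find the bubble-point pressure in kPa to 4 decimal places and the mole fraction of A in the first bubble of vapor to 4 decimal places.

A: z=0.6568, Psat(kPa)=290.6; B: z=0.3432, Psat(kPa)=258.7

At the bubble point ψ → 0, so ΣzᵢKᵢ = 1 with Kᵢ = Pᵢˢᵃᵗ/P ⇒ P = ΣzᵢPᵢˢᵃᵗ.
P = 0.6568·290.6 + 0.3432·258.7 = 279.6519 kPa
yᵢ = zᵢPᵢˢᵃᵗ/P ⇒ y_A = 0.6568·290.6/279.6519 = 0.6825

Pbub = 279.6519 kPa, y_A = 0.6825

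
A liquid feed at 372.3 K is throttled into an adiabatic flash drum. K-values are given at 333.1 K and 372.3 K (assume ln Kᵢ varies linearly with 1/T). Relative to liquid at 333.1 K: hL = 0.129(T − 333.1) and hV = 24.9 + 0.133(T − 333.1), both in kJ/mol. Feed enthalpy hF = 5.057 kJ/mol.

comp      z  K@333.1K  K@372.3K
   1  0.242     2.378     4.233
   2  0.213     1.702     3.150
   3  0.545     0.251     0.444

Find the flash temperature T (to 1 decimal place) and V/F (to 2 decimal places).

Adiabatic flash: solve Rachford–Rice at each trial T, then check hF = ψ·hV(T) + (1−ψ)·hL(T).
  T = 333.1 K: K = (2.378, 1.702, 0.251), RR gives ψ = 0.090, H_out = 2.229 kJ/mol
  T = 372.3 K: K = (4.233, 3.150, 0.444), RR gives ψ = 0.613, H_out = 20.424 kJ/mol
  T = 352.7 K: K = (3.224, 2.355, 0.339), RR gives ψ = 0.381, H_out = 12.055 kJ/mol
  T = 342.9 K: K = (2.781, 2.012, 0.293), RR gives ψ = 0.252, H_out = 7.558 kJ/mol
  T = 338.0 K: K = (2.575, 1.853, 0.272), RR gives ψ = 0.177, H_out = 5.042 kJ/mol
  T = 340.4 K: K = (2.674, 1.929, 0.282), RR gives ψ = 0.215, H_out = 6.305 kJ/mol
Linear interpolation between T = 338.0 (H_out = 5.042) and T = 340.4 (H_out = 6.305) on hF = 5.057 gives T ≈ 338.0 K, at which ψ = 0.18.

T = 338.0 K, V/F = 0.18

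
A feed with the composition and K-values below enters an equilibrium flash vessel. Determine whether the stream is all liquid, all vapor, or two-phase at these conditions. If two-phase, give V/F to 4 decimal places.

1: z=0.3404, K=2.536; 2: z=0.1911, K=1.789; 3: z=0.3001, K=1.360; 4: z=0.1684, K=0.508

ΣzᵢKᵢ = 1.6988; Σzᵢ/Kᵢ = 0.7932.
Since Σzᵢ/Kᵢ < 1 the mixture is above its dew point — single vapor phase.

all vapor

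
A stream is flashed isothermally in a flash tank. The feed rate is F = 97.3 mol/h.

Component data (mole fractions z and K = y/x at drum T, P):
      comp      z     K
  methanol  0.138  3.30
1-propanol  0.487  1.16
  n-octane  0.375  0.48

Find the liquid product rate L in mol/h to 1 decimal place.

Let ψ = V/F and solve Σ zᵢ(Kᵢ−1)/(1+ψ(Kᵢ−1)) = 0.
Feasibility: ΣzᵢKᵢ = 1.200, Σzᵢ/Kᵢ = 1.243 — both > 1, two phases present.
Iterate (Newton) starting at ψ = 0.65:
  ψ = 0.650: g = -0.0968, g' = -0.359 → ψ = 0.380
  ψ = 0.380: g = -0.0003, g' = -0.376 → ψ = 0.379
Converged at ψ = 0.379.
Then V = ψ·F = 0.3795·97.3 = 36.9 mol/h and L = F − V = 60.4 mol/h.

L = 60.4 mol/h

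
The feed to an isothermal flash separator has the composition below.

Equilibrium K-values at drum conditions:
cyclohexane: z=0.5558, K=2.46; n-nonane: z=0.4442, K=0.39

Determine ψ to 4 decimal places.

Newton–Raphson from ψ = 0.39:
  ψ = 0.3900: g = 0.16151, g' = -0.7656 → ψ = 0.6010
  ψ = 0.6010: g = 0.00445, g' = -0.7481 → ψ = 0.6069
Converged at ψ = 0.6069.

ψ = 0.6069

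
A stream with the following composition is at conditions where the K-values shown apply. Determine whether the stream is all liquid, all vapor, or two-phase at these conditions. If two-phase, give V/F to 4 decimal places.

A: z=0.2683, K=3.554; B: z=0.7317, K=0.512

two-phase, V/F = 0.2633

ΣzᵢKᵢ = 1.3282; Σzᵢ/Kᵢ = 1.5046.
Both exceed 1, so a two-phase solution exists.
Let ψ = V/F and solve Σ zᵢ(Kᵢ−1)/(1+ψ(Kᵢ−1)) = 0.
Iterate (Newton) starting at ψ = 0.44:
  ψ = 0.4400: g = -0.13205, g' = -0.6706 → ψ = 0.2431
  ψ = 0.2431: g = 0.01764, g' = -0.8905 → ψ = 0.2629
  ψ = 0.2629: g = 0.00035, g' = -0.8558 → ψ = 0.2633
Converged at ψ = 0.2633.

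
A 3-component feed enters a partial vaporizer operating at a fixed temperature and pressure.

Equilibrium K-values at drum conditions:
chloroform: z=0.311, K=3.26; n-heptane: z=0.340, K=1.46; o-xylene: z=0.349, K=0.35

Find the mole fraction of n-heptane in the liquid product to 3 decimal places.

Iterate (Newton) starting at ψ = 0.37:
  ψ = 0.370: g = 0.2177, g' = -0.779 → ψ = 0.649
  ψ = 0.649: g = 0.0127, g' = -0.745 → ψ = 0.666
Converged at ψ = 0.666.
Compositions from xᵢ = zᵢ/(1+ψ(Kᵢ−1)), yᵢ = Kᵢxᵢ:
  chloroform: x = 0.124, y = 0.405
  n-heptane: x = 0.260, y = 0.380
  o-xylene: x = 0.616, y = 0.215

x_n-heptane = 0.260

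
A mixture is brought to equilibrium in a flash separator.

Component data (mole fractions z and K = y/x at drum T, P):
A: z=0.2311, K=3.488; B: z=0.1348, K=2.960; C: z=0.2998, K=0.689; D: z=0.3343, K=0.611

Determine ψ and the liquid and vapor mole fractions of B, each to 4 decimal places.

Rachford–Rice: g(ψ) = Σ zᵢ(Kᵢ−1)/(1+ψ(Kᵢ−1)) = 0.
g(0) = ΣzᵢKᵢ − 1 = 0.6159 and g(1) = 1 − Σzᵢ/Kᵢ = -0.0941, so a root lies in (0, 1).
Iterate (Newton) starting at ψ = 0.5:
  ψ = 0.5000: g = 0.11782, g' = -0.5348 → ψ = 0.7203
  ψ = 0.7203: g = 0.01466, g' = -0.4183 → ψ = 0.7553
  ψ = 0.7553: g = 0.00019, g' = -0.4077 → ψ = 0.7558
Converged at ψ = 0.7558.
Compositions from xᵢ = zᵢ/(1+ψ(Kᵢ−1)), yᵢ = Kᵢxᵢ:
  A: x = 0.0802, y = 0.2798
  B: x = 0.0543, y = 0.1608
  C: x = 0.3919, y = 0.2700
  D: x = 0.4735, y = 0.2893

ψ = 0.7558, x_B = 0.0543, y_B = 0.1608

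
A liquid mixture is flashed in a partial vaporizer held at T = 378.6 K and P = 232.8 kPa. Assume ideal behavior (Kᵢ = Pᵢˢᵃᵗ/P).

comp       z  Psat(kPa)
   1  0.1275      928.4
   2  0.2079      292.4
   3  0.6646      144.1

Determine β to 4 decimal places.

β = 0.2272

Raoult's law: Kᵢ = Pᵢˢᵃᵗ/P = Pᵢˢᵃᵗ/232.8.
  K_1 = 928.4/232.8 = 3.987973, K_2 = 292.4/232.8 = 1.256014, K_3 = 144.1/232.8 = 0.618986
Material balance + equilibrium reduce to Σ zᵢ(Kᵢ−1)/(1+β(Kᵢ−1)) = 0.
g(0) = ΣzᵢKᵢ − 1 = 0.1810 and g(1) = 1 − Σzᵢ/Kᵢ = -0.2712, so a root lies in (0, 1).
Iterate (Newton) starting at β = 0.57:
  β = 0.5700: g = -0.13609, g' = -0.3236 → β = 0.1494
  β = 0.1494: g = 0.04611, g' = -0.6651 → β = 0.2188
  β = 0.2188: g = 0.00452, g' = -0.5433 → β = 0.2271
  β = 0.2271: g = 0.00005, g' = -0.5318 → β = 0.2272
Converged at β = 0.2272.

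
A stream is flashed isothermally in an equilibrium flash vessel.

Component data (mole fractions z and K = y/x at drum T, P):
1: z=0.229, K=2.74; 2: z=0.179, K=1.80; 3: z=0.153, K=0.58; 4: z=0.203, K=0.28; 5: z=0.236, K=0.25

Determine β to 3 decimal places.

Let β = V/F and solve Σ zᵢ(Kᵢ−1)/(1+β(Kᵢ−1)) = 0.
g(0) = ΣzᵢKᵢ − 1 = 0.154 and g(1) = 1 − Σzᵢ/Kᵢ = -1.116, so a root lies in (0, 1).
Iterate (Newton) starting at β = 0.67:
  β = 0.670: g = -0.4504, g' = -1.178 → β = 0.288
  β = 0.288: g = -0.1011, g' = -0.802 → β = 0.161
  β = 0.161: g = 0.0022, g' = -0.850 → β = 0.164
Converged at β = 0.164.

β = 0.164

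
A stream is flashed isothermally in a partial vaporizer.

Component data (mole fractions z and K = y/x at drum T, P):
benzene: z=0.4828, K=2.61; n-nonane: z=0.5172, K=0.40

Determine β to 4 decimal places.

β = 0.4834

Binary case is linear: z₁(K₁−1)(1+β(K₂−1)) + z₂(K₂−1)(1+β(K₁−1)) = 0
⇒ β = [z₁(K₁−1)+z₂(K₂−1)] / [−(K₁−1)(K₂−1)] = 0.46699/0.96600 = 0.4834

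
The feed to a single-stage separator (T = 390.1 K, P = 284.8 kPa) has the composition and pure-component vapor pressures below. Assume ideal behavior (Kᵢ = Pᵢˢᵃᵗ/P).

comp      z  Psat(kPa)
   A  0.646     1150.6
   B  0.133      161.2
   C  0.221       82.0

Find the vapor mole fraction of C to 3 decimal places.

Raoult's law: Kᵢ = Pᵢˢᵃᵗ/P = Pᵢˢᵃᵗ/284.8.
  K_A = 1150.6/284.8 = 4.04003, K_B = 161.2/284.8 = 0.56601, K_C = 82.0/284.8 = 0.28792
Rachford–Rice: g(ψ) = Σ zᵢ(Kᵢ−1)/(1+ψ(Kᵢ−1)) = 0.
g(0) = ΣzᵢKᵢ − 1 = 1.749 and g(1) = 1 − Σzᵢ/Kᵢ = -0.162, so a root lies in (0, 1).
Newton iteration, ψ⁰ = 0.5:
  ψ = 0.500: g = 0.4612, g' = -1.251 → ψ = 0.869
  ψ = 0.869: g = 0.0343, g' = -1.285 → ψ = 0.895
Converged at ψ = 0.895.
Compositions from xᵢ = zᵢ/(1+ψ(Kᵢ−1)), yᵢ = Kᵢxᵢ:
  A: x = 0.174, y = 0.702
  B: x = 0.217, y = 0.123
  C: x = 0.609, y = 0.175

y_C = 0.175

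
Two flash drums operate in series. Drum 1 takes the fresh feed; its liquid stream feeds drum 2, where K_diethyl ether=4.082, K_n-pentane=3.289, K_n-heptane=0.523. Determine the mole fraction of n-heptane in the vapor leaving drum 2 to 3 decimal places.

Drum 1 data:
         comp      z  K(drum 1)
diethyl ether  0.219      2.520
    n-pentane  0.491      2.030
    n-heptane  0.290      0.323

Drum 1:
Material balance + equilibrium reduce to Σ zᵢ(Kᵢ−1)/(1+ψ₁(Kᵢ−1)) = 0.
Check two-phase: ΣzᵢKᵢ = 1.642 > 1 and Σzᵢ/Kᵢ = 1.227 > 1, so g(0) = 0.642 > 0 and g(1) = -0.227 < 0.
Newton iteration, ψ₁⁰ = 0.58:
  ψ₁ = 0.580: g = 0.1702, g' = -0.707 → ψ₁ = 0.821
  ψ₁ = 0.821: g = -0.0196, g' = -0.926 → ψ₁ = 0.800
  ψ₁ = 0.800: g = -0.0004, g' = -0.891 → ψ₁ = 0.799
Converged at ψ₁ = 0.799.
Drum-1 compositions:
  diethyl ether: x = 0.099, y = 0.249
  n-pentane: x = 0.269, y = 0.547
  n-heptane: x = 0.632, y = 0.204
Drum-2 feed = drum-1 liquid: z₂ = (0.0989, 0.2693, 0.6318).
Drum 2:
Newton–Raphson from ψ₂ = 0.63:
  ψ₂ = 0.630: g = -0.0748, g' = -0.639 → ψ₂ = 0.513
  ψ₂ = 0.513: g = 0.0026, g' = -0.692 → ψ₂ = 0.517
Converged at ψ₂ = 0.517.
  diethyl ether: x = 0.038, y = 0.156
  n-pentane: x = 0.123, y = 0.406
  n-heptane: x = 0.838, y = 0.439

y_n-heptane (drum 2) = 0.439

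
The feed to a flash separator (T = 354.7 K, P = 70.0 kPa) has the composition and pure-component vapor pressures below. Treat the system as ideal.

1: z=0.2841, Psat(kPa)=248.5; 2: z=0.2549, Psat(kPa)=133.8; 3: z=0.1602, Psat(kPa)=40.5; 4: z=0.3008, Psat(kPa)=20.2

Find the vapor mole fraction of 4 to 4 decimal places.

Raoult's law: Kᵢ = Pᵢˢᵃᵗ/P = Pᵢˢᵃᵗ/70.0.
  K_1 = 248.5/70.0 = 3.550000, K_2 = 133.8/70.0 = 1.911429, K_3 = 40.5/70.0 = 0.578571, K_4 = 20.2/70.0 = 0.288571
Material balance + equilibrium reduce to Σ zᵢ(Kᵢ−1)/(1+V/F(Kᵢ−1)) = 0.
g(0) = ΣzᵢKᵢ − 1 = 0.6753 and g(1) = 1 − Σzᵢ/Kᵢ = -0.5326, so a root lies in (0, 1).
Newton–Raphson from V/F = 0.68:
  V/F = 0.6800: g = -0.10076, g' = -0.9550 → V/F = 0.5745
  V/F = 0.5745: g = -0.00461, g' = -0.8802 → V/F = 0.5693
Converged at V/F = 0.5692.
Compositions from xᵢ = zᵢ/(1+V/F(Kᵢ−1)), yᵢ = Kᵢxᵢ:
  1: x = 0.1159, y = 0.4114
  2: x = 0.1678, y = 0.3208
  3: x = 0.2108, y = 0.1219
  4: x = 0.5055, y = 0.1459

y_4 = 0.1459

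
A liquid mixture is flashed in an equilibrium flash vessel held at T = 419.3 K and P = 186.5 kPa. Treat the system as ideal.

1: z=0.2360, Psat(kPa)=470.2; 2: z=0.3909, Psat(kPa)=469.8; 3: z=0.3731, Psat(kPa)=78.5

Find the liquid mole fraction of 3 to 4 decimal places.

x_3 = 0.7241

Raoult's law: Kᵢ = Pᵢˢᵃᵗ/P = Pᵢˢᵃᵗ/186.5.
  K_1 = 470.2/186.5 = 2.521180, K_2 = 469.8/186.5 = 2.519035, K_3 = 78.5/186.5 = 0.420912
Rachford–Rice: g(ψ) = Σ zᵢ(Kᵢ−1)/(1+ψ(Kᵢ−1)) = 0.
g(0) = ΣzᵢKᵢ − 1 = 0.7367 and g(1) = 1 − Σzᵢ/Kᵢ = -0.1352, so a root lies in (0, 1).
Newton–Raphson from ψ = 0.5:
  ψ = 0.5000: g = 0.23727, g' = -0.7154 → ψ = 0.8317
  ψ = 0.8317: g = 0.00407, g' = -0.7481 → ψ = 0.8371
Converged at ψ = 0.8371.
Compositions from xᵢ = zᵢ/(1+ψ(Kᵢ−1)), yᵢ = Kᵢxᵢ:
  1: x = 0.1038, y = 0.2617
  2: x = 0.1721, y = 0.4335
  3: x = 0.7241, y = 0.3048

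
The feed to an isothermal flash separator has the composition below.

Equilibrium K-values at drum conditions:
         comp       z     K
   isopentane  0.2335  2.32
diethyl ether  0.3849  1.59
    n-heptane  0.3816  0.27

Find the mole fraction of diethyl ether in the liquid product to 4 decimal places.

x_diethyl ether = 0.3132

Rachford–Rice: g(β) = Σ zᵢ(Kᵢ−1)/(1+β(Kᵢ−1)) = 0.
Check two-phase: ΣzᵢKᵢ = 1.2567 > 1 and Σzᵢ/Kᵢ = 1.7561 > 1, so g(0) = 0.2567 > 0 and g(1) = -0.7561 < 0.
Iterate (Newton) starting at β = 0.5:
  β = 0.5000: g = -0.07766, g' = -0.7319 → β = 0.3939
  β = 0.3939: g = -0.00394, g' = -0.6649 → β = 0.3880
Converged at β = 0.3880.
Compositions from xᵢ = zᵢ/(1+β(Kᵢ−1)), yᵢ = Kᵢxᵢ:
  isopentane: x = 0.1544, y = 0.3583
  diethyl ether: x = 0.3132, y = 0.4980
  n-heptane: x = 0.5324, y = 0.1437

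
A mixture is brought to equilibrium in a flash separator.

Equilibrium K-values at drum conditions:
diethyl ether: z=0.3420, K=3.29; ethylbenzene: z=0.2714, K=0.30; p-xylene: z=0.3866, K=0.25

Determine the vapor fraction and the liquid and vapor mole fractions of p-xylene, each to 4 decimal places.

ψ = 0.1815, x_p-xylene = 0.4475, y_p-xylene = 0.1119

Material balance + equilibrium reduce to Σ zᵢ(Kᵢ−1)/(1+ψ(Kᵢ−1)) = 0.
Feasibility: ΣzᵢKᵢ = 1.3033, Σzᵢ/Kᵢ = 2.5550 — both > 1, two phases present.
Newton iteration, ψ⁰ = 0.52:
  ψ = 0.5200: g = -0.41655, g' = -1.2869 → ψ = 0.1963
  ψ = 0.1963: g = -0.01996, g' = -1.3313 → ψ = 0.1813
  ψ = 0.1813: g = 0.00022, g' = -1.3612 → ψ = 0.1815
Converged at ψ = 0.1815.
Compositions from xᵢ = zᵢ/(1+ψ(Kᵢ−1)), yᵢ = Kᵢxᵢ:
  diethyl ether: x = 0.2416, y = 0.7949
  ethylbenzene: x = 0.3109, y = 0.0933
  p-xylene: x = 0.4475, y = 0.1119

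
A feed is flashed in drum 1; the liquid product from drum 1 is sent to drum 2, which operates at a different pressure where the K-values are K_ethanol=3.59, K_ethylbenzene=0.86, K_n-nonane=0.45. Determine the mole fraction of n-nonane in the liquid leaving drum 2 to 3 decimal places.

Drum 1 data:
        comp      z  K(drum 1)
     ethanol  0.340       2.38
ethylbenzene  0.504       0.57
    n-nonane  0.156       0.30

Drum 1:
Newton–Raphson from ψ₁ = 0.41:
  ψ₁ = 0.410: g = -0.1166, g' = -0.552 → ψ₁ = 0.199
  ψ₁ = 0.199: g = 0.0044, g' = -0.613 → ψ₁ = 0.206
Converged at ψ₁ = 0.206.
Drum-1 compositions:
  ethanol: x = 0.265, y = 0.630
  ethylbenzene: x = 0.553, y = 0.315
  n-nonane: x = 0.182, y = 0.055
Drum-2 feed = drum-1 liquid: z₂ = (0.2648, 0.5530, 0.1823).
Drum 2:
Let ψ₂ = V/F and solve Σ zᵢ(Kᵢ−1)/(1+ψ₂(Kᵢ−1)) = 0.
g(0) = ΣzᵢKᵢ − 1 = 0.508 and g(1) = 1 − Σzᵢ/Kᵢ = -0.122, so a root lies in (0, 1).
Newton–Raphson from ψ₂ = 0.35:
  ψ₂ = 0.350: g = 0.1541, g' = -0.585 → ψ₂ = 0.613
  ψ₂ = 0.613: g = 0.0289, g' = -0.404 → ψ₂ = 0.685
  ψ₂ = 0.685: g = 0.0007, g' = -0.386 → ψ₂ = 0.687
Converged at ψ₂ = 0.687.
  ethanol: x = 0.095, y = 0.342
  ethylbenzene: x = 0.612, y = 0.526
  n-nonane: x = 0.293, y = 0.132

x_n-nonane (drum 2) = 0.293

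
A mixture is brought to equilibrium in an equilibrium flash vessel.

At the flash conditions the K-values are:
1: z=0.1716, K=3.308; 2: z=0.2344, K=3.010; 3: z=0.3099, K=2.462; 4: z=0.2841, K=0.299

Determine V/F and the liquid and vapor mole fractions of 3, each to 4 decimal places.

V/F = 0.8637, x_3 = 0.1370, y_3 = 0.3372

Rachford–Rice: g(V/F) = Σ zᵢ(Kᵢ−1)/(1+V/F(Kᵢ−1)) = 0.
Feasibility: ΣzᵢKᵢ = 2.1211, Σzᵢ/Kᵢ = 1.2058 — both > 1, two phases present.
Newton iteration, V/F⁰ = 0.5:
  V/F = 0.5000: g = 0.37397, g' = -0.9846 → V/F = 0.8798
  V/F = 0.8798: g = -0.02061, g' = -1.3003 → V/F = 0.8640
  V/F = 0.8640: g = -0.00036, g' = -1.2554 → V/F = 0.8637
Converged at V/F = 0.8637.
Compositions from xᵢ = zᵢ/(1+V/F(Kᵢ−1)), yᵢ = Kᵢxᵢ:
  1: x = 0.0573, y = 0.1896
  2: x = 0.0857, y = 0.2579
  3: x = 0.1370, y = 0.3372
  4: x = 0.7200, y = 0.2153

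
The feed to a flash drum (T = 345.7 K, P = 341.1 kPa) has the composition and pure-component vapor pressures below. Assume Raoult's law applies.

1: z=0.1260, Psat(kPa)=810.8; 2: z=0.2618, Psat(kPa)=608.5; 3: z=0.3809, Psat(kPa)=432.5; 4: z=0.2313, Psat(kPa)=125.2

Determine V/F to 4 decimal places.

Raoult's law: Kᵢ = Pᵢˢᵃᵗ/P = Pᵢˢᵃᵗ/341.1.
  K_1 = 810.8/341.1 = 2.377016, K_2 = 608.5/341.1 = 1.783934, K_3 = 432.5/341.1 = 1.267957, K_4 = 125.2/341.1 = 0.367048
Material balance + equilibrium reduce to Σ zᵢ(Kᵢ−1)/(1+V/F(Kᵢ−1)) = 0.
Feasibility: ΣzᵢKᵢ = 1.3344, Σzᵢ/Kᵢ = 1.1303 — both > 1, two phases present.
Newton–Raphson from V/F = 0.5:
  V/F = 0.5000: g = 0.12602, g' = -0.3864 → V/F = 0.8261
  V/F = 0.8261: g = -0.01754, g' = -0.5370 → V/F = 0.7934
  V/F = 0.7934: g = -0.00048, g' = -0.5083 → V/F = 0.7925
Converged at V/F = 0.7925.

V/F = 0.7925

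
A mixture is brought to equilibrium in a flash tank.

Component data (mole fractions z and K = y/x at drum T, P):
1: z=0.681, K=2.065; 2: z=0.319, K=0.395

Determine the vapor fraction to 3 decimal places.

ψ = 0.826

Rachford–Rice: g(ψ) = Σ zᵢ(Kᵢ−1)/(1+ψ(Kᵢ−1)) = 0.
Feasibility: ΣzᵢKᵢ = 1.532, Σzᵢ/Kᵢ = 1.137 — both > 1, two phases present.
Newton–Raphson from ψ = 0.37:
  ψ = 0.370: g = 0.2716, g' = -0.591 → ψ = 0.829
  ψ = 0.829: g = -0.0022, g' = -0.688 → ψ = 0.826
Converged at ψ = 0.826.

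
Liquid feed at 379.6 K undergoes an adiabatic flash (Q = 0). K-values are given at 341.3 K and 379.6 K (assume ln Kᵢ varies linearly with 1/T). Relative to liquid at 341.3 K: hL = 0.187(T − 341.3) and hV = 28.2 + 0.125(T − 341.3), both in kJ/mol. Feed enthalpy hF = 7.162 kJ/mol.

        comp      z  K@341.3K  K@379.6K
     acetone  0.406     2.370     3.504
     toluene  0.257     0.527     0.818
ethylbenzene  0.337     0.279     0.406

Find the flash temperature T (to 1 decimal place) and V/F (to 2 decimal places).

Adiabatic flash: solve Rachford–Rice at each trial T, then check hF = ψ·hV(T) + (1−ψ)·hL(T).
  T = 341.3 K: K = (2.370, 0.527, 0.279), RR gives ψ = 0.224, H_out = 6.312 kJ/mol
  T = 379.6 K: K = (3.504, 0.818, 0.406), RR gives ψ = 0.661, H_out = 24.238 kJ/mol
  T = 360.5 K: K = (2.913, 0.665, 0.340), RR gives ψ = 0.449, H_out = 15.731 kJ/mol
  T = 350.9 K: K = (2.635, 0.594, 0.309), RR gives ψ = 0.341, H_out = 11.218 kJ/mol
  T = 346.1 K: K = (2.501, 0.560, 0.294), RR gives ψ = 0.284, H_out = 8.831 kJ/mol
  T = 343.7 K: K = (2.435, 0.543, 0.286), RR gives ψ = 0.255, H_out = 7.590 kJ/mol
Linear interpolation between T = 341.3 (H_out = 6.312) and T = 343.7 (H_out = 7.590) on hF = 7.162 gives T ≈ 342.9 K, at which ψ = 0.24.

T = 342.9 K, V/F = 0.24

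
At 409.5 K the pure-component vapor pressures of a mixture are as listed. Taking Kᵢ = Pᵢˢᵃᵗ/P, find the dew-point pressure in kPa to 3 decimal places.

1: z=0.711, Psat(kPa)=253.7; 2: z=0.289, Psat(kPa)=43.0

At the dew point ψ → 1, so Σzᵢ/Kᵢ = 1 with Kᵢ = Pᵢˢᵃᵗ/P ⇒ 1/P = Σzᵢ/Pᵢˢᵃᵗ.
1/P = 0.711/253.7 + 0.289/43.0 = 0.009523 ⇒ P = 105.004 kPa

Pdew = 105.004 kPa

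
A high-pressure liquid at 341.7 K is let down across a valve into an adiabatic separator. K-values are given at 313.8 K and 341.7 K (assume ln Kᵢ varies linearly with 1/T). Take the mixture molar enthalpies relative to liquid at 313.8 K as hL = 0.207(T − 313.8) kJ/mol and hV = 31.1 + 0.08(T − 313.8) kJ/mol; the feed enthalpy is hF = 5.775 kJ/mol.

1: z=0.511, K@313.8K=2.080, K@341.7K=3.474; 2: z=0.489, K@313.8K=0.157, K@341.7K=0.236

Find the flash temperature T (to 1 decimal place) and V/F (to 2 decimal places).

Adiabatic flash: solve Rachford–Rice at each trial T, then check hF = ψ·hV(T) + (1−ψ)·hL(T).
  T = 313.8 K: K = (2.080, 0.157), RR gives ψ = 0.153, H_out = 4.770 kJ/mol
  T = 341.7 K: K = (3.474, 0.236), RR gives ψ = 0.471, H_out = 18.760 kJ/mol
  T = 327.8 K: K = (2.720, 0.194), RR gives ψ = 0.350, H_out = 13.159 kJ/mol
  T = 320.8 K: K = (2.386, 0.175), RR gives ψ = 0.267, H_out = 9.501 kJ/mol
  T = 317.3 K: K = (2.229, 0.166), RR gives ψ = 0.215, H_out = 7.310 kJ/mol
  T = 315.6 K: K = (2.156, 0.162), RR gives ψ = 0.186, H_out = 6.127 kJ/mol
Linear interpolation between T = 313.8 (H_out = 4.770) and T = 315.6 (H_out = 6.127) on hF = 5.775 gives T ≈ 315.1 K, at which ψ = 0.18.

T = 315.1 K, V/F = 0.18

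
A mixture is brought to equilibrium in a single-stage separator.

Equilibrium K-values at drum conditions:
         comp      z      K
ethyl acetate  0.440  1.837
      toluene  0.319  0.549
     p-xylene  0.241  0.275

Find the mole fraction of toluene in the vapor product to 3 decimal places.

y_toluene = 0.184

Rachford–Rice: g(V/F) = Σ zᵢ(Kᵢ−1)/(1+V/F(Kᵢ−1)) = 0.
Check two-phase: ΣzᵢKᵢ = 1.050 > 1 and Σzᵢ/Kᵢ = 1.697 > 1, so g(0) = 0.050 > 0 and g(1) = -0.697 < 0.
Newton–Raphson from V/F = 0.5:
  V/F = 0.500: g = -0.2002, g' = -0.573 → V/F = 0.151
  V/F = 0.151: g = -0.0235, g' = -0.477 → V/F = 0.102
Converged at V/F = 0.102.
Compositions from xᵢ = zᵢ/(1+V/F(Kᵢ−1)), yᵢ = Kᵢxᵢ:
  ethyl acetate: x = 0.406, y = 0.745
  toluene: x = 0.334, y = 0.184
  p-xylene: x = 0.260, y = 0.072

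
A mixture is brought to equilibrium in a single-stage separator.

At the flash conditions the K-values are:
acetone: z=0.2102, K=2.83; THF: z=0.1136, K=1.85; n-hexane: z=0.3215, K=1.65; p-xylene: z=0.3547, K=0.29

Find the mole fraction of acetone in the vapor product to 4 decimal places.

y_acetone = 0.2971

Rachford–Rice: g(V/F) = Σ zᵢ(Kᵢ−1)/(1+V/F(Kᵢ−1)) = 0.
g(0) = ΣzᵢKᵢ − 1 = 0.4384 and g(1) = 1 − Σzᵢ/Kᵢ = -0.5536, so a root lies in (0, 1).
Newton–Raphson from V/F = 0.48:
  V/F = 0.4800: g = 0.05061, g' = -0.7313 → V/F = 0.5492
  V/F = 0.5492: g = -0.00113, g' = -0.7674 → V/F = 0.5477
Converged at V/F = 0.5477.
Compositions from xᵢ = zᵢ/(1+V/F(Kᵢ−1)), yᵢ = Kᵢxᵢ:
  acetone: x = 0.1050, y = 0.2971
  THF: x = 0.0775, y = 0.1434
  n-hexane: x = 0.2371, y = 0.3912
  p-xylene: x = 0.5804, y = 0.1683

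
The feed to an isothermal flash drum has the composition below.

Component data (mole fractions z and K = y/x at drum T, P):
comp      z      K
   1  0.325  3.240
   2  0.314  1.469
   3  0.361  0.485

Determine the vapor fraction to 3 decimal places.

ψ = 0.897

Material balance + equilibrium reduce to Σ zᵢ(Kᵢ−1)/(1+ψ(Kᵢ−1)) = 0.
g(0) = ΣzᵢKᵢ − 1 = 0.689 and g(1) = 1 − Σzᵢ/Kᵢ = -0.058, so a root lies in (0, 1).
Newton iteration, ψ⁰ = 0.5:
  ψ = 0.500: g = 0.2123, g' = -0.582 → ψ = 0.865
  ψ = 0.865: g = 0.0174, g' = -0.535 → ψ = 0.897
Converged at ψ = 0.897.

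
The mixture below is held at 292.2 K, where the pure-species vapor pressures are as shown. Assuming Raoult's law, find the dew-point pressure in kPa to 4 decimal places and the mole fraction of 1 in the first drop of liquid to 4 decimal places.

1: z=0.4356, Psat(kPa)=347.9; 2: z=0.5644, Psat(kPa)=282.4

Pdew = 307.6291 kPa, x_1 = 0.3852

At the dew point ψ → 1, so Σzᵢ/Kᵢ = 1 with Kᵢ = Pᵢˢᵃᵗ/P ⇒ 1/P = Σzᵢ/Pᵢˢᵃᵗ.
1/P = 0.4356/347.9 + 0.5644/282.4 = 0.0032507 ⇒ P = 307.6291 kPa
xᵢ = zᵢP/Pᵢˢᵃᵗ ⇒ x_1 = 0.4356·307.6291/347.9 = 0.3852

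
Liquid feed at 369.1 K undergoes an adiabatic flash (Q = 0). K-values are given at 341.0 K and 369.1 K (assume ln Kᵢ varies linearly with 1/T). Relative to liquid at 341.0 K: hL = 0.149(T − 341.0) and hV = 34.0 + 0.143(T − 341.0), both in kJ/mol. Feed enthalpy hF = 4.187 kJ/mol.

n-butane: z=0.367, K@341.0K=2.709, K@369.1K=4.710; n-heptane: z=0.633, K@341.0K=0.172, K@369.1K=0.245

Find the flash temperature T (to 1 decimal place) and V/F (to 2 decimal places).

T = 343.9 K, V/F = 0.11

Adiabatic flash: solve Rachford–Rice at each trial T, then check hF = ψ·hV(T) + (1−ψ)·hL(T).
  T = 341.0 K: K = (2.709, 0.172), RR gives ψ = 0.073, H_out = 2.477 kJ/mol
  T = 369.1 K: K = (4.710, 0.245), RR gives ψ = 0.315, H_out = 14.860 kJ/mol
  T = 355.1 K: K = (3.615, 0.207), RR gives ψ = 0.221, H_out = 9.584 kJ/mol
  T = 348.1 K: K = (3.142, 0.189), RR gives ψ = 0.157, H_out = 6.390 kJ/mol
  T = 344.6 K: K = (2.923, 0.181), RR gives ψ = 0.119, H_out = 4.567 kJ/mol
  T = 342.8 K: K = (2.814, 0.176), RR gives ψ = 0.097, H_out = 3.553 kJ/mol
Linear interpolation between T = 342.8 (H_out = 3.553) and T = 344.6 (H_out = 4.567) on hF = 4.187 gives T ≈ 343.9 K, at which ψ = 0.11.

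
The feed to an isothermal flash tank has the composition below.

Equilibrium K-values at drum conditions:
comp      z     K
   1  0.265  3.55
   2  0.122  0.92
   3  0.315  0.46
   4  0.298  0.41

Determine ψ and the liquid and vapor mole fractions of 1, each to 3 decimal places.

ψ = 0.250, x_1 = 0.162, y_1 = 0.575

Iterate (Newton) starting at ψ = 0.5:
  ψ = 0.500: g = -0.1955, g' = -0.715 → ψ = 0.226
  ψ = 0.226: g = 0.0217, g' = -0.951 → ψ = 0.249
  ψ = 0.249: g = 0.0005, g' = -0.910 → ψ = 0.250
Converged at ψ = 0.250.
Compositions from xᵢ = zᵢ/(1+ψ(Kᵢ−1)), yᵢ = Kᵢxᵢ:
  1: x = 0.162, y = 0.575
  2: x = 0.124, y = 0.115
  3: x = 0.364, y = 0.167
  4: x = 0.350, y = 0.143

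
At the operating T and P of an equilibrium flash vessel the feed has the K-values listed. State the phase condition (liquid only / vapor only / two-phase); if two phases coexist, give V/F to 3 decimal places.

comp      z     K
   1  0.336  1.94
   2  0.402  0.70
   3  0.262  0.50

ΣzᵢKᵢ = 1.064; Σzᵢ/Kᵢ = 1.271.
Both exceed 1, so a two-phase solution exists.
Rachford–Rice: g(ψ) = Σ zᵢ(Kᵢ−1)/(1+ψ(Kᵢ−1)) = 0.
Iterate (Newton) starting at ψ = 0.5:
  ψ = 0.500: g = -0.1017, g' = -0.304 → ψ = 0.165
  ψ = 0.165: g = 0.0036, g' = -0.340 → ψ = 0.176
Converged at ψ = 0.176.

two-phase, V/F = 0.176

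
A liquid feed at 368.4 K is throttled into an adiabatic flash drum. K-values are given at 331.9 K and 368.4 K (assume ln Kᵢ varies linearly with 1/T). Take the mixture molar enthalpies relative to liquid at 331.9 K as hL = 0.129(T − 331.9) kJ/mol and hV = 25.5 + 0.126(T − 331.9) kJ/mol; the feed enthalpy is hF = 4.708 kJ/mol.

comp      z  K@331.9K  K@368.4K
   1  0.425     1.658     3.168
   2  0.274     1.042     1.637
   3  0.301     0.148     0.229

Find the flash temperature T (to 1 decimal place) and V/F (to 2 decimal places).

Adiabatic flash: solve Rachford–Rice at each trial T, then check hF = ψ·hV(T) + (1−ψ)·hL(T).
  T = 331.9 K: K = (1.658, 1.042, 0.148), RR gives ψ = 0.085, H_out = 2.157 kJ/mol
  T = 368.4 K: K = (3.168, 1.637, 0.229), RR gives ψ = 0.685, H_out = 22.111 kJ/mol
  T = 350.1 K: K = (2.329, 1.321, 0.186), RR gives ψ = 0.502, H_out = 15.128 kJ/mol
  T = 341.0 K: K = (1.974, 1.177, 0.166), RR gives ψ = 0.350, H_out = 10.092 kJ/mol
  T = 336.4 K: K = (1.809, 1.108, 0.157), RR gives ψ = 0.238, H_out = 6.634 kJ/mol
  T = 334.1 K: K = (1.731, 1.074, 0.152), RR gives ψ = 0.166, H_out = 4.519 kJ/mol
Linear interpolation between T = 334.1 (H_out = 4.519) and T = 336.4 (H_out = 6.634) on hF = 4.708 gives T ≈ 334.3 K, at which ψ = 0.17.

T = 334.3 K, V/F = 0.17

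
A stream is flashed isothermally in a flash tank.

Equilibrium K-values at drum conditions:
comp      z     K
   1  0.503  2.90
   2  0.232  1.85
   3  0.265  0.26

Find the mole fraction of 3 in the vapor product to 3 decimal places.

y_3 = 0.173

Newton iteration, β⁰ = 0.5:
  β = 0.500: g = 0.3172, g' = -0.926 → β = 0.843
  β = 0.843: g = -0.0386, g' = -1.349 → β = 0.814
  β = 0.814: g = -0.0014, g' = -1.256 → β = 0.813
Converged at β = 0.813.
Compositions from xᵢ = zᵢ/(1+β(Kᵢ−1)), yᵢ = Kᵢxᵢ:
  1: x = 0.198, y = 0.573
  2: x = 0.137, y = 0.254
  3: x = 0.665, y = 0.173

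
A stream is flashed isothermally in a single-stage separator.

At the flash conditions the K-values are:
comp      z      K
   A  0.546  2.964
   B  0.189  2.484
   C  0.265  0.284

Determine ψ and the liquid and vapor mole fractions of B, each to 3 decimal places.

Material balance + equilibrium reduce to Σ zᵢ(Kᵢ−1)/(1+ψ(Kᵢ−1)) = 0.
Feasibility: ΣzᵢKᵢ = 2.163, Σzᵢ/Kᵢ = 1.193 — both > 1, two phases present.
Newton–Raphson from ψ = 0.5:
  ψ = 0.500: g = 0.4065, g' = -1.003 → ψ = 0.905
  ψ = 0.905: g = -0.0337, g' = -1.446 → ψ = 0.882
  ψ = 0.882: g = -0.0010, g' = -1.361 → ψ = 0.881
Converged at ψ = 0.881.
Compositions from xᵢ = zᵢ/(1+ψ(Kᵢ−1)), yᵢ = Kᵢxᵢ:
  A: x = 0.200, y = 0.593
  B: x = 0.082, y = 0.203
  C: x = 0.718, y = 0.204

ψ = 0.881, x_B = 0.082, y_B = 0.203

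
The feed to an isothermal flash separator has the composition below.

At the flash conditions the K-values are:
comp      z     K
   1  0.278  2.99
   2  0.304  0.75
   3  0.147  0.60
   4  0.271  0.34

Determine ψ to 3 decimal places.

ψ = 0.263

Material balance + equilibrium reduce to Σ zᵢ(Kᵢ−1)/(1+ψ(Kᵢ−1)) = 0.
g(0) = ΣzᵢKᵢ − 1 = 0.240 and g(1) = 1 − Σzᵢ/Kᵢ = -0.540, so a root lies in (0, 1).
Newton–Raphson from ψ = 0.5:
  ψ = 0.500: g = -0.1500, g' = -0.601 → ψ = 0.250
  ψ = 0.250: g = 0.0085, g' = -0.710 → ψ = 0.262
  ψ = 0.262: g = 0.0001, g' = -0.699 → ψ = 0.263
Converged at ψ = 0.263.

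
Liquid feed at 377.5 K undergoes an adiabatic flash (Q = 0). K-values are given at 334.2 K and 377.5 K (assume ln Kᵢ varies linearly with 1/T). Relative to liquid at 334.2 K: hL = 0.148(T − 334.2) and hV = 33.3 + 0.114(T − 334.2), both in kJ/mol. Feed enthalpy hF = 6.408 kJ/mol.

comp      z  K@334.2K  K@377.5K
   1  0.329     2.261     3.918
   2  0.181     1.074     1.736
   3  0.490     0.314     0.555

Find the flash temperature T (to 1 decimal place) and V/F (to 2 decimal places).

T = 336.8 K, V/F = 0.18

Adiabatic flash: solve Rachford–Rice at each trial T, then check hF = ψ·hV(T) + (1−ψ)·hL(T).
  T = 334.2 K: K = (2.261, 1.074, 0.314), RR gives ψ = 0.131, H_out = 4.362 kJ/mol
  T = 377.5 K: K = (3.918, 1.736, 0.555), RR gives ψ = 0.864, H_out = 33.897 kJ/mol
  T = 355.9 K: K = (3.028, 1.386, 0.425), RR gives ψ = 0.492, H_out = 19.227 kJ/mol
  T = 345.0 K: K = (2.627, 1.224, 0.367), RR gives ψ = 0.321, H_out = 12.175 kJ/mol
  T = 339.6 K: K = (2.440, 1.148, 0.340), RR gives ψ = 0.231, H_out = 8.434 kJ/mol
  T = 336.9 K: K = (2.350, 1.111, 0.327), RR gives ψ = 0.182, H_out = 6.449 kJ/mol
  T = 335.5 K: K = (2.303, 1.092, 0.320), RR gives ψ = 0.156, H_out = 5.381 kJ/mol
Linear interpolation between T = 335.5 (H_out = 5.381) and T = 336.9 (H_out = 6.449) on hF = 6.408 gives T ≈ 336.8 K, at which ψ = 0.18.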